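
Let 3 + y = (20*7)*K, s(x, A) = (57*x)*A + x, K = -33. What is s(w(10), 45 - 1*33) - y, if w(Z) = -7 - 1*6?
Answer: -4282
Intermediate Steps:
w(Z) = -13 (w(Z) = -7 - 6 = -13)
s(x, A) = x + 57*A*x (s(x, A) = 57*A*x + x = x + 57*A*x)
y = -4623 (y = -3 + (20*7)*(-33) = -3 + 140*(-33) = -3 - 4620 = -4623)
s(w(10), 45 - 1*33) - y = -13*(1 + 57*(45 - 1*33)) - 1*(-4623) = -13*(1 + 57*(45 - 33)) + 4623 = -13*(1 + 57*12) + 4623 = -13*(1 + 684) + 4623 = -13*685 + 4623 = -8905 + 4623 = -4282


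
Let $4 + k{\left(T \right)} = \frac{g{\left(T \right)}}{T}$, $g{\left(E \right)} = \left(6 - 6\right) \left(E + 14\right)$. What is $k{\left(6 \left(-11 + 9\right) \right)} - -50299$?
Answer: $50295$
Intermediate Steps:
$g{\left(E \right)} = 0$ ($g{\left(E \right)} = 0 \left(14 + E\right) = 0$)
$k{\left(T \right)} = -4$ ($k{\left(T \right)} = -4 + \frac{0}{T} = -4 + 0 = -4$)
$k{\left(6 \left(-11 + 9\right) \right)} - -50299 = -4 - -50299 = -4 + 50299 = 50295$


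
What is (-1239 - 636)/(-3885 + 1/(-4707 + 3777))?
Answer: 1743750/3613051 ≈ 0.48263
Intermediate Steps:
(-1239 - 636)/(-3885 + 1/(-4707 + 3777)) = -1875/(-3885 + 1/(-930)) = -1875/(-3885 - 1/930) = -1875/(-3613051/930) = -1875*(-930/3613051) = 1743750/3613051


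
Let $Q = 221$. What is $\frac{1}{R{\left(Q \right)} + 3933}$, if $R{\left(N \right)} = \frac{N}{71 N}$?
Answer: $\frac{71}{279244} \approx 0.00025426$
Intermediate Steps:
$R{\left(N \right)} = \frac{1}{71}$ ($R{\left(N \right)} = N \frac{1}{71 N} = \frac{1}{71}$)
$\frac{1}{R{\left(Q \right)} + 3933} = \frac{1}{\frac{1}{71} + 3933} = \frac{1}{\frac{279244}{71}} = \frac{71}{279244}$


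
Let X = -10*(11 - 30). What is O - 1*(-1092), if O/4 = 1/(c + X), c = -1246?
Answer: 288287/264 ≈ 1092.0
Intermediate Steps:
X = 190 (X = -10*(-19) = 190)
O = -1/264 (O = 4/(-1246 + 190) = 4/(-1056) = 4*(-1/1056) = -1/264 ≈ -0.0037879)
O - 1*(-1092) = -1/264 - 1*(-1092) = -1/264 + 1092 = 288287/264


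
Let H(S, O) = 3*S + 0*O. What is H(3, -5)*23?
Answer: 207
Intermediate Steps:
H(S, O) = 3*S (H(S, O) = 3*S + 0 = 3*S)
H(3, -5)*23 = (3*3)*23 = 9*23 = 207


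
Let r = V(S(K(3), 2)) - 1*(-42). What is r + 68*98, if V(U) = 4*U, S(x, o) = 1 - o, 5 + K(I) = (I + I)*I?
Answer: 6702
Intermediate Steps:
K(I) = -5 + 2*I² (K(I) = -5 + (I + I)*I = -5 + (2*I)*I = -5 + 2*I²)
r = 38 (r = 4*(1 - 1*2) - 1*(-42) = 4*(1 - 2) + 42 = 4*(-1) + 42 = -4 + 42 = 38)
r + 68*98 = 38 + 68*98 = 38 + 6664 = 6702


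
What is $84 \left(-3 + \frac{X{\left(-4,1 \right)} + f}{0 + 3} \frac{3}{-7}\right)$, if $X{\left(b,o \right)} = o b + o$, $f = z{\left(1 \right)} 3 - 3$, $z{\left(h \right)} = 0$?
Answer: $-180$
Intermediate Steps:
$f = -3$ ($f = 0 \cdot 3 - 3 = 0 - 3 = -3$)
$X{\left(b,o \right)} = o + b o$ ($X{\left(b,o \right)} = b o + o = o + b o$)
$84 \left(-3 + \frac{X{\left(-4,1 \right)} + f}{0 + 3} \frac{3}{-7}\right) = 84 \left(-3 + \frac{1 \left(1 - 4\right) - 3}{0 + 3} \frac{3}{-7}\right) = 84 \left(-3 + \frac{1 \left(-3\right) - 3}{3} \cdot 3 \left(- \frac{1}{7}\right)\right) = 84 \left(-3 + \left(-3 - 3\right) \frac{1}{3} \left(- \frac{3}{7}\right)\right) = 84 \left(-3 + \left(-6\right) \frac{1}{3} \left(- \frac{3}{7}\right)\right) = 84 \left(-3 - - \frac{6}{7}\right) = 84 \left(-3 + \frac{6}{7}\right) = 84 \left(- \frac{15}{7}\right) = -180$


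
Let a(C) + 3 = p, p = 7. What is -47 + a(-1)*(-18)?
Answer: -119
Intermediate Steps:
a(C) = 4 (a(C) = -3 + 7 = 4)
-47 + a(-1)*(-18) = -47 + 4*(-18) = -47 - 72 = -119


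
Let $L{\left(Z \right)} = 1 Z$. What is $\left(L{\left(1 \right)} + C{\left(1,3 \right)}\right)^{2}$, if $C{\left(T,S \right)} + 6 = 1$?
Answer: $16$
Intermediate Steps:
$C{\left(T,S \right)} = -5$ ($C{\left(T,S \right)} = -6 + 1 = -5$)
$L{\left(Z \right)} = Z$
$\left(L{\left(1 \right)} + C{\left(1,3 \right)}\right)^{2} = \left(1 - 5\right)^{2} = \left(-4\right)^{2} = 16$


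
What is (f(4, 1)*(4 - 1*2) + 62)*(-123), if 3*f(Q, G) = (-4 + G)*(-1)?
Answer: -7872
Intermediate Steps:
f(Q, G) = 4/3 - G/3 (f(Q, G) = ((-4 + G)*(-1))/3 = (4 - G)/3 = 4/3 - G/3)
(f(4, 1)*(4 - 1*2) + 62)*(-123) = ((4/3 - ⅓*1)*(4 - 1*2) + 62)*(-123) = ((4/3 - ⅓)*(4 - 2) + 62)*(-123) = (1*2 + 62)*(-123) = (2 + 62)*(-123) = 64*(-123) = -7872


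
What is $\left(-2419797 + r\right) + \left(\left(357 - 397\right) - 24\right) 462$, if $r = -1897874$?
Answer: $-4347239$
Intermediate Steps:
$\left(-2419797 + r\right) + \left(\left(357 - 397\right) - 24\right) 462 = \left(-2419797 - 1897874\right) + \left(\left(357 - 397\right) - 24\right) 462 = -4317671 + \left(-40 - 24\right) 462 = -4317671 - 29568 = -4347239$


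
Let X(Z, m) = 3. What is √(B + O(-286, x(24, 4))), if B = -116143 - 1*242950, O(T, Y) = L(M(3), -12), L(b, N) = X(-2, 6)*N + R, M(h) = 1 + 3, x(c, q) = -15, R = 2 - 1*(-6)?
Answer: 7*I*√7329 ≈ 599.27*I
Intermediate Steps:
R = 8 (R = 2 + 6 = 8)
M(h) = 4
L(b, N) = 8 + 3*N (L(b, N) = 3*N + 8 = 8 + 3*N)
O(T, Y) = -28 (O(T, Y) = 8 + 3*(-12) = 8 - 36 = -28)
B = -359093 (B = -116143 - 242950 = -359093)
√(B + O(-286, x(24, 4))) = √(-359093 - 28) = √(-359121) = 7*I*√7329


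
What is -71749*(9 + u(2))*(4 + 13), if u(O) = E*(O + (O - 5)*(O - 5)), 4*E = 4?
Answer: -24394660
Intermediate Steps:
E = 1 (E = (1/4)*4 = 1)
u(O) = O + (-5 + O)**2 (u(O) = 1*(O + (O - 5)*(O - 5)) = 1*(O + (-5 + O)*(-5 + O)) = 1*(O + (-5 + O)**2) = O + (-5 + O)**2)
-71749*(9 + u(2))*(4 + 13) = -71749*(9 + (2 + (-5 + 2)**2))*(4 + 13) = -71749*(9 + (2 + (-3)**2))*17 = -71749*(9 + (2 + 9))*17 = -71749*(9 + 11)*17 = -1434980*17 = -71749*340 = -24394660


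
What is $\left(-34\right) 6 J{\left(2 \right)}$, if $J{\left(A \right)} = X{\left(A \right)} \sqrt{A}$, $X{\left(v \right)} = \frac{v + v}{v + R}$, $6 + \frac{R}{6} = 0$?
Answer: $24 \sqrt{2} \approx 33.941$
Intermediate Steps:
$R = -36$ ($R = -36 + 6 \cdot 0 = -36 + 0 = -36$)
$X{\left(v \right)} = \frac{2 v}{-36 + v}$ ($X{\left(v \right)} = \frac{v + v}{v - 36} = \frac{2 v}{-36 + v}$)
$J{\left(A \right)} = \frac{2 A^{\frac{3}{2}}}{-36 + A}$ ($J{\left(A \right)} = \frac{2 A}{-36 + A} \sqrt{A} = \frac{2 A^{\frac{3}{2}}}{-36 + A}$)
$\left(-34\right) 6 J{\left(2 \right)} = \left(-34\right) 6 \frac{2 \cdot 2^{\frac{3}{2}}}{-36 + 2} = - 204 \frac{2 \cdot 2 \sqrt{2}}{-34} = - 204 \cdot 2 \cdot 2 \sqrt{2} \left(- \frac{1}{34}\right) = - 204 \left(- \frac{2 \sqrt{2}}{17}\right) = 24 \sqrt{2}$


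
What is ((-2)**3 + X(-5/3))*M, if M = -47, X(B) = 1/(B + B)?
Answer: 3901/10 ≈ 390.10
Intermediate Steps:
X(B) = 1/(2*B)
((-2)**3 + X(-5/3))*M = ((-2)**3 + 1/(2*((-5/3))))*(-47) = (-8 + 1/(2*((-5*1/3))))*(-47) = (-8 + 1/(2*(-5/3)))*(-47) = (-8 + (1/2)*(-3/5))*(-47) = (-8 - 3/10)*(-47) = -83/10*(-47) = 3901/10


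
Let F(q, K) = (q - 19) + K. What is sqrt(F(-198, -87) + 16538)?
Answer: sqrt(16234) ≈ 127.41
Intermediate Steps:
F(q, K) = -19 + K + q (F(q, K) = (-19 + q) + K = -19 + K + q)
sqrt(F(-198, -87) + 16538) = sqrt((-19 - 87 - 198) + 16538) = sqrt(-304 + 16538) = sqrt(16234)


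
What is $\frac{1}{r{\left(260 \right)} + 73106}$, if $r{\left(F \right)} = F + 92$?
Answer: $\frac{1}{73458} \approx 1.3613 \cdot 10^{-5}$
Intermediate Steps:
$r{\left(F \right)} = 92 + F$
$\frac{1}{r{\left(260 \right)} + 73106} = \frac{1}{\left(92 + 260\right) + 73106} = \frac{1}{352 + 73106} = \frac{1}{73458}$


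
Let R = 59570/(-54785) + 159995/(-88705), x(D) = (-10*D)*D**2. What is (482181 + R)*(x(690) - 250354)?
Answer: -307933979929851668047920/194388137 ≈ -1.5841e+15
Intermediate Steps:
x(D) = -10*D**3
R = -561979317/194388137 (R = 59570*(-1/54785) + 159995*(-1/88705) = -11914/10957 - 31999/17741 = -561979317/194388137 ≈ -2.8910)
(482181 + R)*(x(690) - 250354) = (482181 - 561979317/194388137)*(-10*690**3 - 250354) = 93729704307480*(-10*328509000 - 250354)/194388137 = 93729704307480*(-3285090000 - 250354)/194388137 = (93729704307480/194388137)*(-3285340354) = -307933979929851668047920/194388137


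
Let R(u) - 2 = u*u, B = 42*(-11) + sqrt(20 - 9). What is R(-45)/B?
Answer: -85134/19403 - 2027*sqrt(11)/213433 ≈ -4.4192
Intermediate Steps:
B = -462 + sqrt(11) ≈ -458.68
R(u) = 2 + u**2 (R(u) = 2 + u*u = 2 + u**2)
R(-45)/B = (2 + (-45)**2)/(-462 + sqrt(11)) = (2 + 2025)/(-462 + sqrt(11)) = 2027/(-462 + sqrt(11))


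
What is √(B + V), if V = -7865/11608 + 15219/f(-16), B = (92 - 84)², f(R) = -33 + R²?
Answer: √220403452885418/1294292 ≈ 11.470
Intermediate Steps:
B = 64 (B = 8² = 64)
V = 174908257/2588584 (V = -7865/11608 + 15219/(-33 + (-16)²) = -7865*1/11608 + 15219/(-33 + 256) = -7865/11608 + 15219/223 = 174908257/2588584 ≈ 67.569)
√(B + V) = √(64 + 174908257/2588584) = √(340577633/2588584) = √220403452885418/1294292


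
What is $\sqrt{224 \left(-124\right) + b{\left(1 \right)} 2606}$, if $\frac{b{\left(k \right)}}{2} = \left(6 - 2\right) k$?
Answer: $4 i \sqrt{433} \approx 83.235 i$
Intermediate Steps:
$b{\left(k \right)} = 8 k$ ($b{\left(k \right)} = 2 \left(6 - 2\right) k = 2 \cdot 4 k = 8 k$)
$\sqrt{224 \left(-124\right) + b{\left(1 \right)} 2606} = \sqrt{224 \left(-124\right) + 8 \cdot 1 \cdot 2606} = \sqrt{-27776 + 8 \cdot 2606} = \sqrt{-27776 + 20848} = \sqrt{-6928} = 4 i \sqrt{433}$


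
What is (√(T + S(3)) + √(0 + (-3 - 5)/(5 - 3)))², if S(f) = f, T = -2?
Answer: -3 + 4*I ≈ -3.0 + 4.0*I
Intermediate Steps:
(√(T + S(3)) + √(0 + (-3 - 5)/(5 - 3)))² = (√(-2 + 3) + √(0 + (-3 - 5)/(5 - 3)))² = (√1 + √(0 - 8/2))² = (1 + √(0 - 8*½))² = (1 + √(0 - 4))² = (1 + √(-4))² = (1 + 2*I)²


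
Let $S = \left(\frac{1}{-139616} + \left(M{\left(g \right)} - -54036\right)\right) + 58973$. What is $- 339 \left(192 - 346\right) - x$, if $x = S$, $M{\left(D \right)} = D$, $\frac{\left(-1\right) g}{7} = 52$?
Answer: $- \frac{8438251423}{139616} \approx -60439.0$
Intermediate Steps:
$g = -364$ ($g = \left(-7\right) 52 = -364$)
$S = \frac{15727044319}{139616}$ ($S = \left(\frac{1}{-139616} - -53672\right) + 58973 = \left(- \frac{1}{139616} + \left(-364 + 54036\right)\right) + 58973 = \left(- \frac{1}{139616} + 53672\right) + 58973 = \frac{7493469951}{139616} + 58973 = \frac{15727044319}{139616} \approx 1.1265 \cdot 10^{5}$)
$x = \frac{15727044319}{139616} \approx 1.1265 \cdot 10^{5}$
$- 339 \left(192 - 346\right) - x = - 339 \left(192 - 346\right) - \frac{15727044319}{139616} = \left(-339\right) \left(-154\right) - \frac{15727044319}{139616} = 52206 - \frac{15727044319}{139616} = - \frac{8438251423}{139616}$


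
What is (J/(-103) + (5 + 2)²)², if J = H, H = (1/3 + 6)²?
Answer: 2030583844/859329 ≈ 2363.0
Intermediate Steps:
H = 361/9 (H = (⅓ + 6)² = (19/3)² = 361/9 ≈ 40.111)
J = 361/9 ≈ 40.111
(J/(-103) + (5 + 2)²)² = ((361/9)/(-103) + (5 + 2)²)² = ((361/9)*(-1/103) + 7²)² = (-361/927 + 49)² = (45062/927)² = 2030583844/859329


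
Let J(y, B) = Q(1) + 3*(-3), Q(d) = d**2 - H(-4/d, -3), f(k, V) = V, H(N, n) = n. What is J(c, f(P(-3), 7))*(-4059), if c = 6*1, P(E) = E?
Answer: 20295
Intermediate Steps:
Q(d) = 3 + d**2 (Q(d) = d**2 - 1*(-3) = d**2 + 3 = 3 + d**2)
c = 6
J(y, B) = -5 (J(y, B) = (3 + 1**2) + 3*(-3) = (3 + 1) - 9 = 4 - 9 = -5)
J(c, f(P(-3), 7))*(-4059) = -5*(-4059) = 20295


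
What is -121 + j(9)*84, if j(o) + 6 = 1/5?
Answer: -3041/5 ≈ -608.20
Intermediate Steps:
j(o) = -29/5 (j(o) = -6 + 1/5 = -6 + ⅕ = -29/5)
-121 + j(9)*84 = -121 - 29/5*84 = -121 - 2436/5 = -3041/5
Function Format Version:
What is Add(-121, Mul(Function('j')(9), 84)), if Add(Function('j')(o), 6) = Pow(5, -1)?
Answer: Rational(-3041, 5) ≈ -608.20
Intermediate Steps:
Function('j')(o) = Rational(-29, 5) (Function('j')(o) = Add(-6, Pow(5, -1)) = Add(-6, Rational(1, 5)) = Rational(-29, 5))
Add(-121, Mul(Function('j')(9), 84)) = Add(-121, Mul(Rational(-29, 5), 84)) = Add(-121, Rational(-2436, 5)) = Rational(-3041, 5)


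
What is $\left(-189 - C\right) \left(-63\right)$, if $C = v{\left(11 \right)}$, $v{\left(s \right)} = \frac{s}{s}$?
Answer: $11970$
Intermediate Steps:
$v{\left(s \right)} = 1$
$C = 1$
$\left(-189 - C\right) \left(-63\right) = \left(-189 - 1\right) \left(-63\right) = \left(-190\right) \left(-63\right) = 11970$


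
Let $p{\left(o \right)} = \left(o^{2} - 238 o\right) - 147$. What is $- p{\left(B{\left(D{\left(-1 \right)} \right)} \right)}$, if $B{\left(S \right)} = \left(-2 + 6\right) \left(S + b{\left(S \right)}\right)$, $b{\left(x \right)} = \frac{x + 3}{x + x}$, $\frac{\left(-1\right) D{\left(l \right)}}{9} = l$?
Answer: $\frac{70691}{9} \approx 7854.6$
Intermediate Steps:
$D{\left(l \right)} = - 9 l$
$b{\left(x \right)} = \frac{3 + x}{2 x}$
$B{\left(S \right)} = 4 S + \frac{2 \left(3 + S\right)}{S}$ ($B{\left(S \right)} = \left(-2 + 6\right) \left(S + \frac{3 + S}{2 S}\right) = 4 \left(S + \frac{3 + S}{2 S}\right) = 4 S + \frac{2 \left(3 + S\right)}{S}$)
$p{\left(o \right)} = -147 + o^{2} - 238 o$
$- p{\left(B{\left(D{\left(-1 \right)} \right)} \right)} = - (-147 + \left(2 + 4 \left(\left(-9\right) \left(-1\right)\right) + \frac{6}{\left(-9\right) \left(-1\right)}\right)^{2} - 238 \left(2 + 4 \left(\left(-9\right) \left(-1\right)\right) + \frac{6}{\left(-9\right) \left(-1\right)}\right)) = - (-147 + \left(2 + 4 \cdot 9 + \frac{6}{9}\right)^{2} - 238 \left(2 + 4 \cdot 9 + \frac{6}{9}\right)) = - (-147 + \left(2 + 36 + 6 \cdot \frac{1}{9}\right)^{2} - 238 \left(2 + 36 + 6 \cdot \frac{1}{9}\right)) = - (-147 + \left(2 + 36 + \frac{2}{3}\right)^{2} - 238 \left(2 + 36 + \frac{2}{3}\right)) = - (-147 + \left(\frac{116}{3}\right)^{2} - \frac{27608}{3}) = - (-147 + \frac{13456}{9} - \frac{27608}{3}) = \left(-1\right) \left(- \frac{70691}{9}\right) = \frac{70691}{9}$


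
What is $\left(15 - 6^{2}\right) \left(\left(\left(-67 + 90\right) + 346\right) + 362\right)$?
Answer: $-15351$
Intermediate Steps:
$\left(15 - 6^{2}\right) \left(\left(\left(-67 + 90\right) + 346\right) + 362\right) = \left(15 - 36\right) \left(\left(23 + 346\right) + 362\right) = \left(15 - 36\right) \left(369 + 362\right) = \left(-21\right) 731 = -15351$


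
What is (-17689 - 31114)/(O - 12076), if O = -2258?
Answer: 48803/14334 ≈ 3.4047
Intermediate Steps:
(-17689 - 31114)/(O - 12076) = (-17689 - 31114)/(-2258 - 12076) = -48803/(-14334) = -48803*(-1/14334) = 48803/14334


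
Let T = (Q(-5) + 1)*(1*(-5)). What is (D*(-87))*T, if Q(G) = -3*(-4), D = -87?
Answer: -491985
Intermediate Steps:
Q(G) = 12
T = -65 (T = (12 + 1)*(1*(-5)) = 13*(-5) = -65)
(D*(-87))*T = -87*(-87)*(-65) = 7569*(-65) = -491985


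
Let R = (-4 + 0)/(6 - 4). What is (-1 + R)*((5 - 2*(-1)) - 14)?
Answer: 21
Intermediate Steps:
R = -2 (R = -4/2 = -4*1/2 = -2)
(-1 + R)*((5 - 2*(-1)) - 14) = (-1 - 2)*((5 - 2*(-1)) - 14) = -3*((5 + 2) - 14) = -3*(7 - 14) = -3*(-7) = 21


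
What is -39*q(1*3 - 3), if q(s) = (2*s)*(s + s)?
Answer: 0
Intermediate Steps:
q(s) = 4*s**2 (q(s) = (2*s)*(2*s) = 4*s**2)
-39*q(1*3 - 3) = -156*(1*3 - 3)**2 = -156*(3 - 3)**2 = -156*0**2 = -156*0 = -39*0 = 0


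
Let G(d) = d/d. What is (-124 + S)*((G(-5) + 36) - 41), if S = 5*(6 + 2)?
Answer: 336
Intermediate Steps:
G(d) = 1
S = 40 (S = 5*8 = 40)
(-124 + S)*((G(-5) + 36) - 41) = (-124 + 40)*((1 + 36) - 41) = -84*(37 - 41) = -84*(-4) = 336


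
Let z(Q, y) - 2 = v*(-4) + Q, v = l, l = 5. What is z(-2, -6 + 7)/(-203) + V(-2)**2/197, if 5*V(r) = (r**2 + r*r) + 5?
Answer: 132807/999775 ≈ 0.13284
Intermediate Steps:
v = 5
V(r) = 1 + 2*r**2/5 (V(r) = ((r**2 + r*r) + 5)/5 = ((r**2 + r**2) + 5)/5 = (2*r**2 + 5)/5 = (5 + 2*r**2)/5 = 1 + 2*r**2/5)
z(Q, y) = -18 + Q (z(Q, y) = 2 + (5*(-4) + Q) = 2 + (-20 + Q) = -18 + Q)
z(-2, -6 + 7)/(-203) + V(-2)**2/197 = (-18 - 2)/(-203) + (1 + (2/5)*(-2)**2)**2/197 = -20*(-1/203) + (1 + (2/5)*4)**2*(1/197) = 20/203 + (1 + 8/5)**2*(1/197) = 20/203 + (13/5)**2*(1/197) = 20/203 + (169/25)*(1/197) = 20/203 + 169/4925 = 132807/999775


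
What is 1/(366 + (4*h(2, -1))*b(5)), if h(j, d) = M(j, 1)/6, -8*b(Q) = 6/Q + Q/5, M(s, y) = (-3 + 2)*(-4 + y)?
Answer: 20/7309 ≈ 0.0027364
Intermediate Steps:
M(s, y) = 4 - y (M(s, y) = -(-4 + y) = 4 - y)
b(Q) = -3/(4*Q) - Q/40 (b(Q) = -(6/Q + Q/5)/8 = -3/(4*Q) - Q/40)
h(j, d) = 1/2 (h(j, d) = (4 - 1*1)/6 = (4 - 1)*(1/6) = 3*(1/6) = 1/2)
1/(366 + (4*h(2, -1))*b(5)) = 1/(366 + (4*(1/2))*((1/40)*(-30 - 1*5**2)/5)) = 1/(366 + 2*((1/40)*(1/5)*(-30 - 1*25))) = 1/(366 + 2*((1/40)*(1/5)*(-30 - 25))) = 1/(366 + 2*((1/40)*(1/5)*(-55))) = 1/(366 + 2*(-11/40)) = 1/(366 - 11/20) = 1/(7309/20) = 20/7309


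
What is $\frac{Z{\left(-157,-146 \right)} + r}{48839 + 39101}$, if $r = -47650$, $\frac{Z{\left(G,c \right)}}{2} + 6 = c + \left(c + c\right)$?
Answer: $- \frac{24269}{43970} \approx -0.55194$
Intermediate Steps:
$Z{\left(G,c \right)} = -12 + 6 c$ ($Z{\left(G,c \right)} = -12 + 2 \left(c + \left(c + c\right)\right) = -12 + 2 \left(c + 2 c\right) = -12 + 2 \cdot 3 c = -12 + 6 c$)
$\frac{Z{\left(-157,-146 \right)} + r}{48839 + 39101} = \frac{\left(-12 + 6 \left(-146\right)\right) - 47650}{48839 + 39101} = \frac{\left(-12 - 876\right) - 47650}{87940} = \left(-888 - 47650\right) \frac{1}{87940} = \left(-48538\right) \frac{1}{87940} = - \frac{24269}{43970}$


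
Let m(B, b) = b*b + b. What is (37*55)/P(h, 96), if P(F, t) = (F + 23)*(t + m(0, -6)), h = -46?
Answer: -2035/2898 ≈ -0.70221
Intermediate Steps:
m(B, b) = b + b² (m(B, b) = b² + b = b + b²)
P(F, t) = (23 + F)*(30 + t) (P(F, t) = (F + 23)*(t - 6*(1 - 6)) = (23 + F)*(t - 6*(-5)) = (23 + F)*(t + 30) = (23 + F)*(30 + t))
(37*55)/P(h, 96) = (37*55)/(690 + 23*96 + 30*(-46) - 46*96) = 2035/(690 + 2208 - 1380 - 4416) = 2035/(-2898) = 2035*(-1/2898) = -2035/2898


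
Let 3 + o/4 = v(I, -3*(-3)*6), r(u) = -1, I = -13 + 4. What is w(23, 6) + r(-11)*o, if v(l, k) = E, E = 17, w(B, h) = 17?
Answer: -39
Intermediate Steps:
I = -9
v(l, k) = 17
o = 56 (o = -12 + 4*17 = -12 + 68 = 56)
w(23, 6) + r(-11)*o = 17 - 1*56 = 17 - 56 = -39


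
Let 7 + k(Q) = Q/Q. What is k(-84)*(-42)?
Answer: 252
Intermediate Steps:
k(Q) = -6 (k(Q) = -7 + Q/Q = -7 + 1 = -6)
k(-84)*(-42) = -6*(-42) = 252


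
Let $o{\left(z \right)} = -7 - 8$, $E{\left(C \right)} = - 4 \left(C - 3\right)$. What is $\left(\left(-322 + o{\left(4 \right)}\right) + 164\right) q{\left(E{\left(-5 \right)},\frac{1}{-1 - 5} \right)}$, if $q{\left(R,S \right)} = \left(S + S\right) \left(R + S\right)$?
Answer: $\frac{33043}{18} \approx 1835.7$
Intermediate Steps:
$E{\left(C \right)} = 12 - 4 C$ ($E{\left(C \right)} = - 4 \left(-3 + C\right) = 12 - 4 C$)
$o{\left(z \right)} = -15$ ($o{\left(z \right)} = -7 - 8 = -15$)
$q{\left(R,S \right)} = 2 S \left(R + S\right)$
$\left(\left(-322 + o{\left(4 \right)}\right) + 164\right) q{\left(E{\left(-5 \right)},\frac{1}{-1 - 5} \right)} = \left(\left(-322 - 15\right) + 164\right) \frac{2 \left(\left(12 - -20\right) + \frac{1}{-1 - 5}\right)}{-1 - 5} = \left(-337 + 164\right) \frac{2 \left(\left(12 + 20\right) + \frac{1}{-6}\right)}{-6} = - 173 \cdot 2 \left(- \frac{1}{6}\right) \left(32 - \frac{1}{6}\right) = - 173 \cdot 2 \left(- \frac{1}{6}\right) \frac{191}{6} = \left(-173\right) \left(- \frac{191}{18}\right) = \frac{33043}{18}$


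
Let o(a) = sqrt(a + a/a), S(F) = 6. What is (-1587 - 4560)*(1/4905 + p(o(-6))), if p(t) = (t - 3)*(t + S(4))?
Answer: 77051962/545 - 18441*I*sqrt(5) ≈ 1.4138e+5 - 41235.0*I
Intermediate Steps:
o(a) = sqrt(1 + a) (o(a) = sqrt(a + 1) = sqrt(1 + a))
p(t) = (-3 + t)*(6 + t) (p(t) = (t - 3)*(t + 6) = (-3 + t)*(6 + t))
(-1587 - 4560)*(1/4905 + p(o(-6))) = (-1587 - 4560)*(1/4905 + (-18 + (sqrt(1 - 6))**2 + 3*sqrt(1 - 6))) = -6147*(1/4905 + (-18 + (sqrt(-5))**2 + 3*sqrt(-5))) = -6147*(1/4905 + (-18 + (I*sqrt(5))**2 + 3*(I*sqrt(5)))) = -6147*(1/4905 + (-18 - 5 + 3*I*sqrt(5))) = -6147*(1/4905 + (-23 + 3*I*sqrt(5))) = -6147*(-112814/4905 + 3*I*sqrt(5)) = 77051962/545 - 18441*I*sqrt(5)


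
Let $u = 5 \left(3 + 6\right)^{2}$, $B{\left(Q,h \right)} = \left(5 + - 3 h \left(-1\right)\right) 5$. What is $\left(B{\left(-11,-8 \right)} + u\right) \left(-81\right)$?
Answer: $-25110$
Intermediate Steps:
$B{\left(Q,h \right)} = 25 + 15 h$ ($B{\left(Q,h \right)} = \left(5 + 3 h\right) 5 = 25 + 15 h$)
$u = 405$ ($u = 5 \cdot 9^{2} = 5 \cdot 81 = 405$)
$\left(B{\left(-11,-8 \right)} + u\right) \left(-81\right) = \left(\left(25 + 15 \left(-8\right)\right) + 405\right) \left(-81\right) = \left(\left(25 - 120\right) + 405\right) \left(-81\right) = \left(-95 + 405\right) \left(-81\right) = 310 \left(-81\right) = -25110$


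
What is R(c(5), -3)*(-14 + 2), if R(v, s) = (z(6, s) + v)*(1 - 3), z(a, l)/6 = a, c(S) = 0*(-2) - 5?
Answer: 744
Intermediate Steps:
c(S) = -5 (c(S) = 0 - 5 = -5)
z(a, l) = 6*a
R(v, s) = -72 - 2*v (R(v, s) = (6*6 + v)*(1 - 3) = (36 + v)*(-2) = -72 - 2*v)
R(c(5), -3)*(-14 + 2) = (-72 - 2*(-5))*(-14 + 2) = (-72 + 10)*(-12) = -62*(-12) = 744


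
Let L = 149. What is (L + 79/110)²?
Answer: 271227961/12100 ≈ 22416.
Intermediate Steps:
(L + 79/110)² = (149 + 79/110)² = (16469/110)² = 271227961/12100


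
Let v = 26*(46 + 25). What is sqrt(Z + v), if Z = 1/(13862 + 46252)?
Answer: sqrt(6670877330730)/60114 ≈ 42.965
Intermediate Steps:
v = 1846 (v = 26*71 = 1846)
Z = 1/60114 ≈ 1.6635e-5
sqrt(Z + v) = sqrt(1/60114 + 1846) = sqrt(110970445/60114) = sqrt(6670877330730)/60114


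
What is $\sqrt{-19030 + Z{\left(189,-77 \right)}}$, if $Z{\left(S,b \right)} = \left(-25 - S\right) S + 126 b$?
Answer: $i \sqrt{69178} \approx 263.02 i$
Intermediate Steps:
$Z{\left(S,b \right)} = 126 b + S \left(-25 - S\right)$ ($Z{\left(S,b \right)} = S \left(-25 - S\right) + 126 b = 126 b + S \left(-25 - S\right)$)
$\sqrt{-19030 + Z{\left(189,-77 \right)}} = \sqrt{-19030 - 50148} = \sqrt{-69178} = i \sqrt{69178}$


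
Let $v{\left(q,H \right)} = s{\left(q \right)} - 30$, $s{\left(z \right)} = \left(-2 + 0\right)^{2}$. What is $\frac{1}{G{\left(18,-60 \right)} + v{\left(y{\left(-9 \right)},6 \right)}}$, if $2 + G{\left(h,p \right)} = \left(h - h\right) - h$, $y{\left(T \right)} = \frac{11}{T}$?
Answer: $- \frac{1}{46} \approx -0.021739$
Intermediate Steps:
$s{\left(z \right)} = 4$ ($s{\left(z \right)} = \left(-2\right)^{2} = 4$)
$v{\left(q,H \right)} = -26$ ($v{\left(q,H \right)} = 4 - 30 = -26$)
$G{\left(h,p \right)} = -2 - h$ ($G{\left(h,p \right)} = -2 + \left(\left(h - h\right) - h\right) = -2 + \left(0 - h\right) = -2 - h$)
$\frac{1}{G{\left(18,-60 \right)} + v{\left(y{\left(-9 \right)},6 \right)}} = \frac{1}{\left(-2 - 18\right) - 26} = \frac{1}{-20 - 26} = \frac{1}{-46} = - \frac{1}{46}$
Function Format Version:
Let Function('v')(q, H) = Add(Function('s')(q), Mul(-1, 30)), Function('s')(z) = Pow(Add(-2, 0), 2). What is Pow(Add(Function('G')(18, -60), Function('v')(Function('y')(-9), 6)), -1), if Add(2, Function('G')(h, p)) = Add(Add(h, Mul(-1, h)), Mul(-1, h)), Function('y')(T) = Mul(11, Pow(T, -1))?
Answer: Rational(-1, 46) ≈ -0.021739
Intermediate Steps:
Function('s')(z) = 4 (Function('s')(z) = Pow(-2, 2) = 4)
Function('v')(q, H) = -26 (Function('v')(q, H) = Add(4, Mul(-1, 30)) = Add(4, -30) = -26)
Function('G')(h, p) = Add(-2, Mul(-1, h)) (Function('G')(h, p) = Add(-2, Add(Add(h, Mul(-1, h)), Mul(-1, h))) = Add(-2, Add(0, Mul(-1, h))) = Add(-2, Mul(-1, h)))
Pow(Add(Function('G')(18, -60), Function('v')(Function('y')(-9), 6)), -1) = Pow(Add(Add(-2, Mul(-1, 18)), -26), -1) = Pow(Add(Add(-2, -18), -26), -1) = Pow(Add(-20, -26), -1) = Pow(-46, -1) = Rational(-1, 46)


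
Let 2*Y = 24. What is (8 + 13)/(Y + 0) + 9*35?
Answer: 1267/4 ≈ 316.75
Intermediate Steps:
Y = 12 (Y = (½)*24 = 12)
(8 + 13)/(Y + 0) + 9*35 = (8 + 13)/(12 + 0) + 9*35 = 21/12 + 315 = 21*(1/12) + 315 = 7/4 + 315 = 1267/4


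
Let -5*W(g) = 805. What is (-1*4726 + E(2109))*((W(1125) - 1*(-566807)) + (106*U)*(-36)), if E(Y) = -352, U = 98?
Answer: -978418884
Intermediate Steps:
W(g) = -161 (W(g) = -⅕*805 = -161)
(-1*4726 + E(2109))*((W(1125) - 1*(-566807)) + (106*U)*(-36)) = (-1*4726 - 352)*((-161 - 1*(-566807)) + (106*98)*(-36)) = (-4726 - 352)*((-161 + 566807) + 10388*(-36)) = -5078*(566646 - 373968) = -5078*192678 = -978418884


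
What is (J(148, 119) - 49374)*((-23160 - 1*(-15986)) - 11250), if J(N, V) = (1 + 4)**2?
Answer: 909205976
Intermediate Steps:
J(N, V) = 25 (J(N, V) = 5**2 = 25)
(J(148, 119) - 49374)*((-23160 - 1*(-15986)) - 11250) = (25 - 49374)*((-23160 - 1*(-15986)) - 11250) = -49349*((-23160 + 15986) - 11250) = -49349*(-7174 - 11250) = -49349*(-18424) = 909205976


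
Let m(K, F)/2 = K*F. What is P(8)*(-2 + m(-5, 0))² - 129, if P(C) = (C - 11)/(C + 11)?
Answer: -2463/19 ≈ -129.63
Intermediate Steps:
m(K, F) = 2*F*K (m(K, F) = 2*(K*F) = 2*(F*K) = 2*F*K)
P(C) = (-11 + C)/(11 + C)
P(8)*(-2 + m(-5, 0))² - 129 = ((-11 + 8)/(11 + 8))*(-2 + 2*0*(-5))² - 129 = (-3/19)*(-2 + 0)² - 129 = ((1/19)*(-3))*(-2)² - 129 = -3/19*4 - 129 = -12/19 - 129 = -2463/19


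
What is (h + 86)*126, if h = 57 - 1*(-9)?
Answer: 19152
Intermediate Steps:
h = 66 (h = 57 + 9 = 66)
(h + 86)*126 = (66 + 86)*126 = 152*126 = 19152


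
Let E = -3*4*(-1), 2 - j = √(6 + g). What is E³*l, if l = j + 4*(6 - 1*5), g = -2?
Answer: 6912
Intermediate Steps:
j = 0 (j = 2 - √(6 - 2) = 2 - √4 = 2 - 1*2 = 2 - 2 = 0)
E = 12 (E = -12*(-1) = 12)
l = 4 (l = 0 + 4*(6 - 1*5) = 0 + 4*(6 - 5) = 0 + 4*1 = 0 + 4 = 4)
E³*l = 12³*4 = 1728*4 = 6912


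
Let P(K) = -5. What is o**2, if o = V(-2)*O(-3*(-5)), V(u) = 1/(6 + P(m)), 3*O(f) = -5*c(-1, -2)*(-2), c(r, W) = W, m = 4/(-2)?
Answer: 400/9 ≈ 44.444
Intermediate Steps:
m = -2 (m = 4*(-1/2) = -2)
O(f) = -20/3 (O(f) = (-5*(-2)*(-2))/3 = (10*(-2))/3 = (1/3)*(-20) = -20/3)
V(u) = 1 (V(u) = 1/(6 - 5) = 1/1 = 1)
o = -20/3 (o = 1*(-20/3) = -20/3 ≈ -6.6667)
o**2 = (-20/3)**2 = 400/9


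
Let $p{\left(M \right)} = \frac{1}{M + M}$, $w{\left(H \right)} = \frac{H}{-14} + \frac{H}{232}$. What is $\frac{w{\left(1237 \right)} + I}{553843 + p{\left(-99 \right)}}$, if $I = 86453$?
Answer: $\frac{13886219061}{89044661356} \approx 0.15595$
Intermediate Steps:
$w{\left(H \right)} = - \frac{109 H}{1624}$ ($w{\left(H \right)} = H \left(- \frac{1}{14}\right) + H \frac{1}{232} = - \frac{H}{14} + \frac{H}{232} = - \frac{109 H}{1624}$)
$p{\left(M \right)} = \frac{1}{2 M}$
$\frac{w{\left(1237 \right)} + I}{553843 + p{\left(-99 \right)}} = \frac{\left(- \frac{109}{1624}\right) 1237 + 86453}{553843 + \frac{1}{2 \left(-99\right)}} = \frac{- \frac{134833}{1624} + 86453}{553843 + \frac{1}{2} \left(- \frac{1}{99}\right)} = \frac{140264839}{1624 \left(553843 - \frac{1}{198}\right)} = \frac{140264839}{1624 \cdot \frac{109660913}{198}} = \frac{140264839}{1624} \cdot \frac{198}{109660913} = \frac{13886219061}{89044661356}$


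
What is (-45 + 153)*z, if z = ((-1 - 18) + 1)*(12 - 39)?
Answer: 52488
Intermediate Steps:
z = 486 (z = (-19 + 1)*(-27) = -18*(-27) = 486)
(-45 + 153)*z = (-45 + 153)*486 = 108*486 = 52488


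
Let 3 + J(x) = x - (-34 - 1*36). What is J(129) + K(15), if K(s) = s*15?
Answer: 421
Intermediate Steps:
J(x) = 67 + x (J(x) = -3 + (x - (-34 - 1*36)) = -3 + (x - (-34 - 36)) = -3 + (x - 1*(-70)) = -3 + (x + 70) = -3 + (70 + x) = 67 + x)
K(s) = 15*s
J(129) + K(15) = (67 + 129) + 15*15 = 196 + 225 = 421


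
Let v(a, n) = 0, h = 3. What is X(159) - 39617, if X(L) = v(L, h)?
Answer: -39617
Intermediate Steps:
X(L) = 0
X(159) - 39617 = 0 - 39617 = -39617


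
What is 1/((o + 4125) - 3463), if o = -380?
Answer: 1/282 ≈ 0.0035461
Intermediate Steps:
1/((o + 4125) - 3463) = 1/((-380 + 4125) - 3463) = 1/(3745 - 3463) = 1/282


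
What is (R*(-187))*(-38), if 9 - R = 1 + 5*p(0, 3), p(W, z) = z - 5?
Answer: 127908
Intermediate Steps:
p(W, z) = -5 + z
R = 18 (R = 9 - (1 + 5*(-5 + 3)) = 9 - (1 + 5*(-2)) = 9 - (1 - 10) = 9 - 1*(-9) = 9 + 9 = 18)
(R*(-187))*(-38) = (18*(-187))*(-38) = -3366*(-38) = 127908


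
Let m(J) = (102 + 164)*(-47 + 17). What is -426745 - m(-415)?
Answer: -418765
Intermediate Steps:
m(J) = -7980 (m(J) = 266*(-30) = -7980)
-426745 - m(-415) = -426745 - 1*(-7980) = -426745 + 7980 = -418765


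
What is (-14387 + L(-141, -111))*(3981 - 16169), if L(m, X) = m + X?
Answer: 178420132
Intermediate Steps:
L(m, X) = X + m
(-14387 + L(-141, -111))*(3981 - 16169) = (-14387 + (-111 - 141))*(3981 - 16169) = (-14387 - 252)*(-12188) = -14639*(-12188) = 178420132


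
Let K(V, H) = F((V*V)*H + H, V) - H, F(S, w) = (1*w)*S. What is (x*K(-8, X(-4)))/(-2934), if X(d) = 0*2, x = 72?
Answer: 0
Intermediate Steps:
X(d) = 0
F(S, w) = S*w (F(S, w) = w*S = S*w)
K(V, H) = -H + V*(H + H*V²) (K(V, H) = ((V*V)*H + H)*V - H = (V²*H + H)*V - H = (H*V² + H)*V - H = (H + H*V²)*V - H = V*(H + H*V²) - H = -H + V*(H + H*V²))
(x*K(-8, X(-4)))/(-2934) = (72*(0*(-1 - 8 + (-8)³)))/(-2934) = (72*(0*(-1 - 8 - 512)))*(-1/2934) = (72*(0*(-521)))*(-1/2934) = (72*0)*(-1/2934) = 0*(-1/2934) = 0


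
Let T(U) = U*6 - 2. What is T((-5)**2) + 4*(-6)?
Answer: 124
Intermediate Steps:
T(U) = -2 + 6*U (T(U) = 6*U - 2 = -2 + 6*U)
T((-5)**2) + 4*(-6) = (-2 + 6*(-5)**2) + 4*(-6) = (-2 + 6*25) - 24 = (-2 + 150) - 24 = 148 - 24 = 124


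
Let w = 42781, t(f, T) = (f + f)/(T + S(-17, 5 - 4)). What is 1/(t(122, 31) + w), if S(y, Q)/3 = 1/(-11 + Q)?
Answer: 307/13136207 ≈ 2.3371e-5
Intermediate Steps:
S(y, Q) = 3/(-11 + Q)
t(f, T) = 2*f/(-3/10 + T) (t(f, T) = (f + f)/(T + 3/(-11 + (5 - 4))) = (2*f)/(T + 3/(-11 + 1)) = (2*f)/(T + 3/(-10)) = (2*f)/(T + 3*(-⅒)) = (2*f)/(T - 3/10) = (2*f)/(-3/10 + T) = 2*f/(-3/10 + T))
1/(t(122, 31) + w) = 1/(20*122/(-3 + 10*31) + 42781) = 1/(20*122/(-3 + 310) + 42781) = 1/(20*122/307 + 42781) = 1/(20*122*(1/307) + 42781) = 1/(2440/307 + 42781) = 1/(13136207/307) = 307/13136207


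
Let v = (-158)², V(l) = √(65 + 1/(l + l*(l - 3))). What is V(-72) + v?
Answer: 24964 + √12813877/444 ≈ 24972.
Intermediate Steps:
V(l) = √(65 + 1/(l + l*(-3 + l)))
v = 24964
V(-72) + v = √((1 - 130*(-72) + 65*(-72)²)/((-72)*(-2 - 72))) + 24964 = √(-1/72*(1 + 9360 + 65*5184)/(-74)) + 24964 = √(-1/72*(-1/74)*(1 + 9360 + 336960)) + 24964 = √(-1/72*(-1/74)*346321) + 24964 = √(346321/5328) + 24964 = √12813877/444 + 24964 = 24964 + √12813877/444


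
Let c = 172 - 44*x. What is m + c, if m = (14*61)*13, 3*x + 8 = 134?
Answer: 9426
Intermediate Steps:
x = 42 (x = -8/3 + (1/3)*134 = -8/3 + 134/3 = 42)
c = -1676 (c = 172 - 44*42 = 172 - 1848 = -1676)
m = 11102 (m = 854*13 = 11102)
m + c = 11102 - 1676 = 9426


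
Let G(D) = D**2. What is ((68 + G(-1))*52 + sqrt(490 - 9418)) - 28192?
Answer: -24604 + 12*I*sqrt(62) ≈ -24604.0 + 94.488*I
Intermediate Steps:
((68 + G(-1))*52 + sqrt(490 - 9418)) - 28192 = ((68 + (-1)**2)*52 + sqrt(490 - 9418)) - 28192 = ((68 + 1)*52 + sqrt(-8928)) - 28192 = (69*52 + 12*I*sqrt(62)) - 28192 = (3588 + 12*I*sqrt(62)) - 28192 = -24604 + 12*I*sqrt(62)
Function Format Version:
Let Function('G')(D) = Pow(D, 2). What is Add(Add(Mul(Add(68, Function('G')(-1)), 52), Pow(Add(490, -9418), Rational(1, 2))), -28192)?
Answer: Add(-24604, Mul(12, I, Pow(62, Rational(1, 2)))) ≈ Add(-24604., Mul(94.488, I))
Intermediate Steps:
Add(Add(Mul(Add(68, Function('G')(-1)), 52), Pow(Add(490, -9418), Rational(1, 2))), -28192) = Add(Add(Mul(Add(68, Pow(-1, 2)), 52), Pow(Add(490, -9418), Rational(1, 2))), -28192) = Add(Add(Mul(Add(68, 1), 52), Pow(-8928, Rational(1, 2))), -28192) = Add(Add(Mul(69, 52), Mul(12, I, Pow(62, Rational(1, 2)))), -28192) = Add(Add(3588, Mul(12, I, Pow(62, Rational(1, 2)))), -28192) = Add(-24604, Mul(12, I, Pow(62, Rational(1, 2))))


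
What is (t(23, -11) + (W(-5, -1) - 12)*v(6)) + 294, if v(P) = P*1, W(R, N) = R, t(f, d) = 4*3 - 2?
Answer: 202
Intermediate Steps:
t(f, d) = 10 (t(f, d) = 12 - 2 = 10)
v(P) = P
(t(23, -11) + (W(-5, -1) - 12)*v(6)) + 294 = (10 + (-5 - 12)*6) + 294 = (10 - 17*6) + 294 = (10 - 102) + 294 = -92 + 294 = 202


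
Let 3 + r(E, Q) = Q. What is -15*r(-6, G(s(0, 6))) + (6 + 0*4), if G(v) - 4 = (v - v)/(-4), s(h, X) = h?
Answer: -9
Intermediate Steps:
G(v) = 4 (G(v) = 4 + (v - v)/(-4) = 4 + 0*(-1/4) = 4 + 0 = 4)
r(E, Q) = -3 + Q
-15*r(-6, G(s(0, 6))) + (6 + 0*4) = -15*(-3 + 4) + (6 + 0*4) = -15*1 + (6 + 0) = -15 + 6 = -9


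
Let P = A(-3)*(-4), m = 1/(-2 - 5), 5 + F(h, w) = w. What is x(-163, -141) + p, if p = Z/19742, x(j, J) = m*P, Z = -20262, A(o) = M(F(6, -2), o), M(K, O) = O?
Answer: -189369/69097 ≈ -2.7406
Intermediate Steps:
F(h, w) = -5 + w
A(o) = o
m = -⅐ (m = 1/(-7) = -⅐ ≈ -0.14286)
P = 12 (P = -3*(-4) = 12)
x(j, J) = -12/7 (x(j, J) = -⅐*12 = -12/7)
p = -10131/9871 (p = -20262/19742 = -20262*1/19742 = -10131/9871 ≈ -1.0263)
x(-163, -141) + p = -12/7 - 10131/9871 = -189369/69097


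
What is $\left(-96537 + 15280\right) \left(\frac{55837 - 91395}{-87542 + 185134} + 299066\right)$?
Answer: $- \frac{107800018313959}{4436} \approx -2.4301 \cdot 10^{10}$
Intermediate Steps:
$\left(-96537 + 15280\right) \left(\frac{55837 - 91395}{-87542 + 185134} + 299066\right) = - 81257 \left(- \frac{35558}{97592} + 299066\right) = - 81257 \left(\left(-35558\right) \frac{1}{97592} + 299066\right) = - 81257 \left(- \frac{17779}{48796} + 299066\right) = \left(-81257\right) \frac{14593206757}{48796} = - \frac{107800018313959}{4436}$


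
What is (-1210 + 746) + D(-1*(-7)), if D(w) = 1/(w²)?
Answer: -22735/49 ≈ -463.98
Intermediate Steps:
D(w) = w⁻²
(-1210 + 746) + D(-1*(-7)) = (-1210 + 746) + (-1*(-7))⁻² = -464 + 7⁻² = -464 + 1/49 = -22735/49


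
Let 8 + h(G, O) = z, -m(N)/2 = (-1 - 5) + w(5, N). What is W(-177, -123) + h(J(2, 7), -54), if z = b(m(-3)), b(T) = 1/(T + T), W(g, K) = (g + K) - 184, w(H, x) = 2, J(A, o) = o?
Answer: -7871/16 ≈ -491.94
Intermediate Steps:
W(g, K) = -184 + K + g (W(g, K) = (K + g) - 184 = -184 + K + g)
m(N) = 8 (m(N) = -2*((-1 - 5) + 2) = -2*(-6 + 2) = -2*(-4) = 8)
b(T) = 1/(2*T)
z = 1/16 (z = (1/2)/8 = (1/2)*(1/8) = 1/16 ≈ 0.062500)
h(G, O) = -127/16 (h(G, O) = -8 + 1/16 = -127/16)
W(-177, -123) + h(J(2, 7), -54) = (-184 - 123 - 177) - 127/16 = -484 - 127/16 = -7871/16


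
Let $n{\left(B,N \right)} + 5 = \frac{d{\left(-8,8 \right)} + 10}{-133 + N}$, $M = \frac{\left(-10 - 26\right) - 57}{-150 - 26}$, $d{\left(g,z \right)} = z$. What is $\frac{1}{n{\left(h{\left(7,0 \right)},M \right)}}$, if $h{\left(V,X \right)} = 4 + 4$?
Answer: $- \frac{23315}{119743} \approx -0.19471$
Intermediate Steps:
$M = \frac{93}{176}$ ($M = \frac{\left(-10 - 26\right) - 57}{-176} = \left(-36 - 57\right) \left(- \frac{1}{176}\right) = \left(-93\right) \left(- \frac{1}{176}\right) = \frac{93}{176} \approx 0.52841$)
$h{\left(V,X \right)} = 8$
$n{\left(B,N \right)} = -5 + \frac{18}{-133 + N}$ ($n{\left(B,N \right)} = -5 + \frac{8 + 10}{-133 + N} = -5 + \frac{18}{-133 + N}$)
$\frac{1}{n{\left(h{\left(7,0 \right)},M \right)}} = \frac{1}{\frac{1}{-133 + \frac{93}{176}} \left(683 - \frac{465}{176}\right)} = \frac{1}{\frac{1}{- \frac{23315}{176}} \left(683 - \frac{465}{176}\right)} = \frac{1}{\left(- \frac{176}{23315}\right) \frac{119743}{176}} = \frac{1}{- \frac{119743}{23315}} = - \frac{23315}{119743}$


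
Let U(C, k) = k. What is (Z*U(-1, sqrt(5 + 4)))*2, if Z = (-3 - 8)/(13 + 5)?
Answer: -11/3 ≈ -3.6667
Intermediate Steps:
Z = -11/18 ≈ -0.61111
(Z*U(-1, sqrt(5 + 4)))*2 = -11*sqrt(5 + 4)/18*2 = -11*sqrt(9)/18*2 = -11/18*3*2 = -11/6*2 = -11/3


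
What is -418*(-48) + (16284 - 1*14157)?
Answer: 22191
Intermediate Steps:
-418*(-48) + (16284 - 1*14157) = 20064 + (16284 - 14157) = 20064 + 2127 = 22191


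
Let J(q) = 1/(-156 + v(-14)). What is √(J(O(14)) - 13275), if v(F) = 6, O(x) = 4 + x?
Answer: I*√11947506/30 ≈ 115.22*I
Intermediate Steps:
J(q) = -1/150 (J(q) = 1/(-156 + 6) = 1/(-150) = -1/150)
√(J(O(14)) - 13275) = √(-1/150 - 13275) = √(-1991251/150) = I*√11947506/30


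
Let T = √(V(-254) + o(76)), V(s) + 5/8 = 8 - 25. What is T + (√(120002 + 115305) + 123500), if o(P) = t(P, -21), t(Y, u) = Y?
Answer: 123500 + √235307 + √934/4 ≈ 1.2399e+5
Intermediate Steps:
V(s) = -141/8 (V(s) = -5/8 + (8 - 25) = -5/8 - 17 = -141/8)
o(P) = P
T = √934/4 (T = √(-141/8 + 76) = √(467/8) = √934/4 ≈ 7.6404)
T + (√(120002 + 115305) + 123500) = √934/4 + (√(120002 + 115305) + 123500) = √934/4 + (√235307 + 123500) = √934/4 + (123500 + √235307) = 123500 + √235307 + √934/4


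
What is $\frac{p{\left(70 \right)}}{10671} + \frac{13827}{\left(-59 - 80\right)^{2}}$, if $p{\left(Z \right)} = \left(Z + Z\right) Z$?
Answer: $\frac{336893717}{206174391} \approx 1.634$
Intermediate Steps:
$p{\left(Z \right)} = 2 Z^{2}$ ($p{\left(Z \right)} = 2 Z Z = 2 Z^{2}$)
$\frac{p{\left(70 \right)}}{10671} + \frac{13827}{\left(-59 - 80\right)^{2}} = \frac{2 \cdot 70^{2}}{10671} + \frac{13827}{\left(-59 - 80\right)^{2}} = 2 \cdot 4900 \cdot \frac{1}{10671} + \frac{13827}{\left(-139\right)^{2}} = 9800 \cdot \frac{1}{10671} + \frac{13827}{19321} = \frac{9800}{10671} + 13827 \cdot \frac{1}{19321} = \frac{9800}{10671} + \frac{13827}{19321} = \frac{336893717}{206174391}$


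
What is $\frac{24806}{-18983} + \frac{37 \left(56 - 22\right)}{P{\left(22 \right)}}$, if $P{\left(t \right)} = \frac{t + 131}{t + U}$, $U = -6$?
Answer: $\frac{22252618}{170847} \approx 130.25$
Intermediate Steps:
$P{\left(t \right)} = \frac{131 + t}{-6 + t}$ ($P{\left(t \right)} = \frac{t + 131}{t - 6} = \frac{131 + t}{-6 + t}$)
$\frac{24806}{-18983} + \frac{37 \left(56 - 22\right)}{P{\left(22 \right)}} = \frac{24806}{-18983} + \frac{37 \left(56 - 22\right)}{\frac{1}{-6 + 22} \left(131 + 22\right)} = 24806 \left(- \frac{1}{18983}\right) + \frac{37 \cdot 34}{\frac{1}{16} \cdot 153} = - \frac{24806}{18983} + \frac{1258}{\frac{1}{16} \cdot 153} = - \frac{24806}{18983} + \frac{1258}{\frac{153}{16}} = - \frac{24806}{18983} + 1258 \cdot \frac{16}{153} = - \frac{24806}{18983} + \frac{1184}{9} = \frac{22252618}{170847}$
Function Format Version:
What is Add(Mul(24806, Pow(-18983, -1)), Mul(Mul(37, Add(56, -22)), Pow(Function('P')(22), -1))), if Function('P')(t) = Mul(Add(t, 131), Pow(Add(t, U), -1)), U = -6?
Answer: Rational(22252618, 170847) ≈ 130.25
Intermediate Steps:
Function('P')(t) = Mul(Pow(Add(-6, t), -1), Add(131, t)) (Function('P')(t) = Mul(Add(t, 131), Pow(Add(t, -6), -1)) = Mul(Add(131, t), Pow(Add(-6, t), -1)) = Mul(Pow(Add(-6, t), -1), Add(131, t)))
Add(Mul(24806, Pow(-18983, -1)), Mul(Mul(37, Add(56, -22)), Pow(Function('P')(22), -1))) = Add(Mul(24806, Pow(-18983, -1)), Mul(Mul(37, Add(56, -22)), Pow(Mul(Pow(Add(-6, 22), -1), Add(131, 22)), -1))) = Add(Mul(24806, Rational(-1, 18983)), Mul(Mul(37, 34), Pow(Mul(Pow(16, -1), 153), -1))) = Add(Rational(-24806, 18983), Mul(1258, Pow(Mul(Rational(1, 16), 153), -1))) = Add(Rational(-24806, 18983), Mul(1258, Pow(Rational(153, 16), -1))) = Add(Rational(-24806, 18983), Mul(1258, Rational(16, 153))) = Add(Rational(-24806, 18983), Rational(1184, 9)) = Rational(22252618, 170847)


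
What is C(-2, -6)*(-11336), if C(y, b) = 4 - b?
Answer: -113360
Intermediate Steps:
C(-2, -6)*(-11336) = (4 - 1*(-6))*(-11336) = (4 + 6)*(-11336) = 10*(-11336) = -113360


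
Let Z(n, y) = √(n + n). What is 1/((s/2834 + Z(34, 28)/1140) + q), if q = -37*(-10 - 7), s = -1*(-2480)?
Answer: 410907287898900/258820264179181987 - 1144496730*√17/258820264179181987 ≈ 0.0015876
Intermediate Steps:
Z(n, y) = √2*√n (Z(n, y) = √(2*n) = √2*√n)
s = 2480
q = 629 (q = -37*(-17) = 629)
1/((s/2834 + Z(34, 28)/1140) + q) = 1/((2480/2834 + (√2*√34)/1140) + 629) = 1/((2480*(1/2834) + (2*√17)*(1/1140)) + 629) = 1/((1240/1417 + √17/570) + 629) = 1/(892533/1417 + √17/570)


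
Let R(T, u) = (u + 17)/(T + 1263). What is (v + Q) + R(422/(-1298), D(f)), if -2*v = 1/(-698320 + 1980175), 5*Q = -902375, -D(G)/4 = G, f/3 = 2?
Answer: -27082837532723929/150064201140 ≈ -1.8048e+5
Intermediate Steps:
f = 6 (f = 3*2 = 6)
D(G) = -4*G
R(T, u) = (17 + u)/(1263 + T)
Q = -180475 (Q = (⅕)*(-902375) = -180475)
v = -1/2563710 (v = -1/(2*(-698320 + 1980175)) = -½/1281855 = -½*1/1281855 = -1/2563710 ≈ -3.9006e-7)
(v + Q) + R(422/(-1298), D(f)) = (-1/2563710 - 180475) + (17 - 4*6)/(1263 + 422/(-1298)) = -462685562251/2563710 + (17 - 24)/(1263 + 422*(-1/1298)) = -462685562251/2563710 - 7/(1263 - 211/649) = -462685562251/2563710 - 7/(819476/649) = -462685562251/2563710 + (649/819476)*(-7) = -462685562251/2563710 - 649/117068 = -27082837532723929/150064201140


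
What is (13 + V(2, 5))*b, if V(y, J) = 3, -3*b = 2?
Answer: -32/3 ≈ -10.667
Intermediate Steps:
b = -⅔ (b = -⅓*2 = -⅔ ≈ -0.66667)
(13 + V(2, 5))*b = (13 + 3)*(-⅔) = 16*(-⅔) = -32/3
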